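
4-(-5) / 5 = 5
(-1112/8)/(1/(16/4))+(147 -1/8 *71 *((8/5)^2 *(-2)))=-9089/25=-363.56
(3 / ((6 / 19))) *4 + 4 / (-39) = 1478 / 39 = 37.90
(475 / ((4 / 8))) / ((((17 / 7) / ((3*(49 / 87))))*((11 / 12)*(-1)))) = -721.04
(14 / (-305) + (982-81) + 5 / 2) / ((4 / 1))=551107 / 2440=225.86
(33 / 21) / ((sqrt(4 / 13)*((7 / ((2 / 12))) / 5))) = 55*sqrt(13) / 588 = 0.34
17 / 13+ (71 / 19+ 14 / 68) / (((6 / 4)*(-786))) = 1434963 / 1100138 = 1.30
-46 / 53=-0.87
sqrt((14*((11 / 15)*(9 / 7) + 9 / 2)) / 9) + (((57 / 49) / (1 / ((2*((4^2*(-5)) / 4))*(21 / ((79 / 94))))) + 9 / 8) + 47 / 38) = -97531393 / 84056 + sqrt(1905) / 15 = -1157.40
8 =8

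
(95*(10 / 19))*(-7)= -350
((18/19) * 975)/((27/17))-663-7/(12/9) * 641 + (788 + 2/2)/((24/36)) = -172001/76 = -2263.17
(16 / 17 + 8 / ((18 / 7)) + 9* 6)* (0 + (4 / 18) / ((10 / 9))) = 8882 / 765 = 11.61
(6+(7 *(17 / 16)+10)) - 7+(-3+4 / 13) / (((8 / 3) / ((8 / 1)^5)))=-6877861 / 208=-33066.64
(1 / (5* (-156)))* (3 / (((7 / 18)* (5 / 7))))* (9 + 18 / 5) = -567 / 3250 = -0.17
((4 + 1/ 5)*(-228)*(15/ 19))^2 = 571536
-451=-451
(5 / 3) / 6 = 5 / 18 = 0.28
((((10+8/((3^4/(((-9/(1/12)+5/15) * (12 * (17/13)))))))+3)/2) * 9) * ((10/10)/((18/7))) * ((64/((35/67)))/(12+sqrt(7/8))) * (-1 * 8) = 20402.47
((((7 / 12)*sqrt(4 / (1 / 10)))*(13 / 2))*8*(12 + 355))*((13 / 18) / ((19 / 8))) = 3473288*sqrt(10) / 513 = 21410.33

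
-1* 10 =-10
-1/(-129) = 0.01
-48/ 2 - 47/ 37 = -935/ 37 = -25.27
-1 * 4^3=-64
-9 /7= -1.29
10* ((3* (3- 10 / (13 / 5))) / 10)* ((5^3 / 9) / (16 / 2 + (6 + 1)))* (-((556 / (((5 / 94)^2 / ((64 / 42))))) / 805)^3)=42739960500617311009374208 / 353273779288828125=120982543.87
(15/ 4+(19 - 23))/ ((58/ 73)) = -73/ 232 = -0.31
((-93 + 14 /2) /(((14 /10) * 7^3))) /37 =-430 /88837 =-0.00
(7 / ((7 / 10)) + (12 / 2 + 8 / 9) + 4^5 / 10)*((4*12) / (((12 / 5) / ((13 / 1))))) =279136 / 9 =31015.11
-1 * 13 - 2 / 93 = -1211 / 93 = -13.02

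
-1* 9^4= -6561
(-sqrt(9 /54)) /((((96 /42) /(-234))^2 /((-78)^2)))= -340075827 * sqrt(6) /32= -26031632.81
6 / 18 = 1 / 3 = 0.33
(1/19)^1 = 1/19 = 0.05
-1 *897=-897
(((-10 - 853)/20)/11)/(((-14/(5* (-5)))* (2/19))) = -81985/1232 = -66.55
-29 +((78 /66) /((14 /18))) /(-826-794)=-401953 /13860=-29.00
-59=-59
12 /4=3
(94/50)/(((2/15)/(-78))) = -5499/5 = -1099.80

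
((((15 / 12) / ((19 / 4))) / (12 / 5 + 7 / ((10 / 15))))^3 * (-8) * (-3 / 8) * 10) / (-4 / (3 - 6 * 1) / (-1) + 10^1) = 625000 / 21268202007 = 0.00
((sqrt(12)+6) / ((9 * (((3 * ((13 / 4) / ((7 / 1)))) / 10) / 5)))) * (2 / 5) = 1120 * sqrt(3) / 351+1120 / 117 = 15.10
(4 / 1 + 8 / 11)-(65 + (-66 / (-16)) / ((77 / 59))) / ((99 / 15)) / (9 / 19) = -283991 / 16632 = -17.07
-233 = -233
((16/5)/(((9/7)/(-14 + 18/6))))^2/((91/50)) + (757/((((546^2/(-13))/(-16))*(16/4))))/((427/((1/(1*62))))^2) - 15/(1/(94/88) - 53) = 412.12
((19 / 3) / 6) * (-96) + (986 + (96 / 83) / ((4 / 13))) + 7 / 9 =889.20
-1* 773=-773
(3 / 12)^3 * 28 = 7 / 16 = 0.44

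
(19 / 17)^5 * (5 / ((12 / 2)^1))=12380495 / 8519142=1.45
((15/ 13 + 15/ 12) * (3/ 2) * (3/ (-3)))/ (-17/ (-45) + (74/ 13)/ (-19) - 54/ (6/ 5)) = 320625/ 3994448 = 0.08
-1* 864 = -864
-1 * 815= -815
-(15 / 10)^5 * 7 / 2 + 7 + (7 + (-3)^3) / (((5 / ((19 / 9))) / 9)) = -6117 / 64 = -95.58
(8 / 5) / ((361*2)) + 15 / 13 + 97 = 2303232 / 23465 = 98.16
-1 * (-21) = 21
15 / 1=15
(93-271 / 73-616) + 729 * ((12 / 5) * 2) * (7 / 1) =8748206 / 365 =23967.69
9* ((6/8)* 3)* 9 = 729/4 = 182.25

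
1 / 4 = 0.25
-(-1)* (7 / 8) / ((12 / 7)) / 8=0.06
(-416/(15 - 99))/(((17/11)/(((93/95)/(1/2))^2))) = 13192608/1073975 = 12.28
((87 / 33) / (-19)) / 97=-29 / 20273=-0.00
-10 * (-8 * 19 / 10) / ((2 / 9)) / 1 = 684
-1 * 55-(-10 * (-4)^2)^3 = 4095945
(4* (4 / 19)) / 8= 2 / 19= 0.11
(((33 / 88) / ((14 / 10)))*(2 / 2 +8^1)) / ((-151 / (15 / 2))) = -2025 / 16912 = -0.12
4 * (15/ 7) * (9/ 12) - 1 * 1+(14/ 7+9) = 115/ 7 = 16.43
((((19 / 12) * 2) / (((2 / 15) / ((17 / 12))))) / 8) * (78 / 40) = 4199 / 512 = 8.20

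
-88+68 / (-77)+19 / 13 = -87509 / 1001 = -87.42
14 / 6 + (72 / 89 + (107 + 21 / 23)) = 681991 / 6141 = 111.06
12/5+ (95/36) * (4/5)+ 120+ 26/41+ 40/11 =128.78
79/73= 1.08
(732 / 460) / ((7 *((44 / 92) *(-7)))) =-183 / 2695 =-0.07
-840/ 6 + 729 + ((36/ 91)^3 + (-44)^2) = 1902813431/ 753571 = 2525.06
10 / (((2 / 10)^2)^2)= 6250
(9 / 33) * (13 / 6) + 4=101 / 22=4.59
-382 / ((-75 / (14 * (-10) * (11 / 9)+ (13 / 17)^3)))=-869.25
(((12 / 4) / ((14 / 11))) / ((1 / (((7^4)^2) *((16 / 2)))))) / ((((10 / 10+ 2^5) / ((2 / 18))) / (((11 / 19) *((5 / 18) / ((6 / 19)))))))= 45294865 / 243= 186398.62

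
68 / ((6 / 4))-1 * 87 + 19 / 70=-8693 / 210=-41.40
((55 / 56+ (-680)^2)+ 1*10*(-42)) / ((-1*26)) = -25870935 / 1456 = -17768.50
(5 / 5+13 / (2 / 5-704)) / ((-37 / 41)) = -141573 / 130166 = -1.09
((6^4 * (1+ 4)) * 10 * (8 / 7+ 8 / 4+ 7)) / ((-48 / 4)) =-383400 / 7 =-54771.43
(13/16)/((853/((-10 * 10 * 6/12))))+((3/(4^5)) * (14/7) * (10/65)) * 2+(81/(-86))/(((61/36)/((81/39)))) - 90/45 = -11914870319/3723065216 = -3.20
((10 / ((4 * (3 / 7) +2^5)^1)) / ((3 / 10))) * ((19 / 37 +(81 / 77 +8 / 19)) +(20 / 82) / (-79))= 8693870950 / 4433352099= 1.96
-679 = -679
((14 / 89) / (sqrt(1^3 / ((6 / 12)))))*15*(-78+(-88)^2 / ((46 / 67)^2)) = 908191410*sqrt(2) / 47081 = 27280.15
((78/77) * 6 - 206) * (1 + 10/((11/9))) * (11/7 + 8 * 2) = -191239662/5929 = -32254.96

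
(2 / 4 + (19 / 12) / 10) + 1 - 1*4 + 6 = 439 / 120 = 3.66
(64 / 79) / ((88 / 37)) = 296 / 869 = 0.34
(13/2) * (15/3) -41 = -17/2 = -8.50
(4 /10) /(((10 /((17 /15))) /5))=17 /75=0.23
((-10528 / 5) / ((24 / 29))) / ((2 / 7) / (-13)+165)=-3472924 / 225195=-15.42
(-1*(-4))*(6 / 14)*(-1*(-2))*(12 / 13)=288 / 91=3.16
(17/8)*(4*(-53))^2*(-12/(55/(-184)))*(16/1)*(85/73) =57358611456/803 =71430400.32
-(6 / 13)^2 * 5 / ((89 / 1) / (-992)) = 178560 / 15041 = 11.87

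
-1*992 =-992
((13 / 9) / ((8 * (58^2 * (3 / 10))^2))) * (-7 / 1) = -2275 / 1833272352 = -0.00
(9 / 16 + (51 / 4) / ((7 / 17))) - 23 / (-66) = 31.88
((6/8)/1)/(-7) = -3/28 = -0.11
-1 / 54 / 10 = -1 / 540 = -0.00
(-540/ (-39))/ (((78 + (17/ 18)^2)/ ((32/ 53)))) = 1866240/ 17611529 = 0.11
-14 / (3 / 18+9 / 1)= -84 / 55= -1.53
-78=-78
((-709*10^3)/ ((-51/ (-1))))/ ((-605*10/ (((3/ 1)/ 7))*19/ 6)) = 85080/ 273581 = 0.31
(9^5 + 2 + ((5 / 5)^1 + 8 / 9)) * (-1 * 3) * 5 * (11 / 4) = -7307795 / 3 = -2435931.67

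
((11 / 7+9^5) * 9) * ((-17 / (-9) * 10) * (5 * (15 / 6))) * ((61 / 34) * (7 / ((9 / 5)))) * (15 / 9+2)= 86675166875 / 27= 3210191365.74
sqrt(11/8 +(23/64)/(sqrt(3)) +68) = sqrt(69 *sqrt(3) +39960)/24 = 8.34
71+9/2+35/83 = 12603/166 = 75.92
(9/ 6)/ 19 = 3/ 38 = 0.08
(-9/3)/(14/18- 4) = 27/29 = 0.93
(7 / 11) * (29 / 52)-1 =-369 / 572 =-0.65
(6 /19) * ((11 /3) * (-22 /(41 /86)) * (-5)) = 208120 /779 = 267.16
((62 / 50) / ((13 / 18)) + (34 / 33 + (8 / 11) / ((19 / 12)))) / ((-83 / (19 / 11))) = -653416 / 9791925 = -0.07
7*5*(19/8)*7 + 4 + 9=4759/8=594.88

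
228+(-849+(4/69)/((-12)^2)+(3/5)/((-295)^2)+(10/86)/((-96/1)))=-230895905319887/371812572000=-621.00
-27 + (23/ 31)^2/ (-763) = -19798090/ 733243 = -27.00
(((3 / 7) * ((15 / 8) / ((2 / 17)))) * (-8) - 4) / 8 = -821 / 112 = -7.33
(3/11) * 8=24/11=2.18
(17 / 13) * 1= 17 / 13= 1.31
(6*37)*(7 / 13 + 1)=341.54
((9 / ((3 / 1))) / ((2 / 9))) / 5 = 27 / 10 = 2.70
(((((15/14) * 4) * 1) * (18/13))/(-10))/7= -54/637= -0.08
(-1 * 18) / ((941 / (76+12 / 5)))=-7056 / 4705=-1.50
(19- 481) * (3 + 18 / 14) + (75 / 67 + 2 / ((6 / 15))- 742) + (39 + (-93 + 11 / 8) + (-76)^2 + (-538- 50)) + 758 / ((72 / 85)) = 15988451 / 4824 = 3314.36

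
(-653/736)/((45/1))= -653/33120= -0.02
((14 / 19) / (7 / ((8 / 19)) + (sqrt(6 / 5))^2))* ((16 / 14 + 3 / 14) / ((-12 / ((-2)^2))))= -40 / 2139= -0.02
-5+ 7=2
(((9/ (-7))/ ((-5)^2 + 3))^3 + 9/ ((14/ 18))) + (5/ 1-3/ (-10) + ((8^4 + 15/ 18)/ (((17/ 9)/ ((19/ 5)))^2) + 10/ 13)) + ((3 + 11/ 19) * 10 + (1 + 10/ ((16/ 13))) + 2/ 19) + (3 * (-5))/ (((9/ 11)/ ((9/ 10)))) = 223415382336185457/ 13437021707200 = 16626.85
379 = 379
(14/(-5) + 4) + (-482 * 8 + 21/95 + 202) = -69399/19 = -3652.58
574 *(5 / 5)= 574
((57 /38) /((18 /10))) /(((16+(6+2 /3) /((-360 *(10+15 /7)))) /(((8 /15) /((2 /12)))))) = 12240 /73433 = 0.17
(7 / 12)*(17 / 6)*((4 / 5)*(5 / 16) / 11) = 119 / 3168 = 0.04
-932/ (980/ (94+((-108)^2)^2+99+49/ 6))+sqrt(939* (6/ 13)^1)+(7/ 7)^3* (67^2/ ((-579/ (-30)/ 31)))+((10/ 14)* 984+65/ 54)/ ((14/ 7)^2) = -1321410799020647/ 10213560+3* sqrt(8138)/ 13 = -129378060.77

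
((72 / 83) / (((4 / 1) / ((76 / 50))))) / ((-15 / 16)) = -3648 / 10375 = -0.35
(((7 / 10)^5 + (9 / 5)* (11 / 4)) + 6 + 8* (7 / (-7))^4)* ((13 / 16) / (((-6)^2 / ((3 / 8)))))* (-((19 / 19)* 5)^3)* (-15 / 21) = 8284497 / 573440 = 14.45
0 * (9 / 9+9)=0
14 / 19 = 0.74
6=6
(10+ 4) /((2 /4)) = 28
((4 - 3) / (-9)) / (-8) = 1 / 72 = 0.01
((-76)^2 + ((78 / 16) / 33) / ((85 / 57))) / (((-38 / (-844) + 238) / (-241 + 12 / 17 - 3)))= -856932353314 / 145157475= -5903.47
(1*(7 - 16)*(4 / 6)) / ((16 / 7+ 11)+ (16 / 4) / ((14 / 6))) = -2 / 5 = -0.40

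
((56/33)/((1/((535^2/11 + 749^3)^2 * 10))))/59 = 11965148406787161205760/235587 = 50788661542390544.49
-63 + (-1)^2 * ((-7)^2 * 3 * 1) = 84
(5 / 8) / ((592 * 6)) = 5 / 28416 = 0.00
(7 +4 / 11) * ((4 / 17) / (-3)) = -108 / 187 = -0.58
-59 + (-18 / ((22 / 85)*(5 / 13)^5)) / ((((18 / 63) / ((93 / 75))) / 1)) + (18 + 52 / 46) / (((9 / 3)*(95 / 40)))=-16186467567473 / 450656250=-35917.55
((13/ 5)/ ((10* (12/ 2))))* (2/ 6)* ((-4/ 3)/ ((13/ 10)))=-2/ 135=-0.01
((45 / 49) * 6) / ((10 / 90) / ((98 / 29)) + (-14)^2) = 0.03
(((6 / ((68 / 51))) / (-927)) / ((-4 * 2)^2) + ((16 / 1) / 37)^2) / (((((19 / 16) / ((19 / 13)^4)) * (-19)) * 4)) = -1217918335 / 128873629664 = -0.01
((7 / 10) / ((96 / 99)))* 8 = 231 / 40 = 5.78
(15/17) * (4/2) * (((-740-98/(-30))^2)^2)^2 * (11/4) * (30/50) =2446838562652036324414647218042411/9682031250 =252719548147712942407064.30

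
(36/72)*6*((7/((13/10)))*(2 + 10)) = 2520/13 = 193.85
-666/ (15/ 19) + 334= -2548/ 5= -509.60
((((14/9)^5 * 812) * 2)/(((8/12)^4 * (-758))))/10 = -13647284/1381455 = -9.88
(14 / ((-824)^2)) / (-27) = -7 / 9166176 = -0.00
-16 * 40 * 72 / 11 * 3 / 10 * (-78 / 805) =1078272 / 8855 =121.77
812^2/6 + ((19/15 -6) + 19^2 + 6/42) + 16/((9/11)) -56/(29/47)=1006456601/9135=110175.87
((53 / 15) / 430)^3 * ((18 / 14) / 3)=148877 / 626117625000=0.00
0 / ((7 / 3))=0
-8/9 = -0.89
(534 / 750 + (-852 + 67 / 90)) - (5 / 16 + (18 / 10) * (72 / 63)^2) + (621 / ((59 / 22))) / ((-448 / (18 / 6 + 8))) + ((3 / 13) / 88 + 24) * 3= -11711102865359 / 14882868000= -786.88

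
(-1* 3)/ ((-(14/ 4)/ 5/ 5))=150/ 7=21.43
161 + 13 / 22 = 3555 / 22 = 161.59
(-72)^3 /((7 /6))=-2239488 /7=-319926.86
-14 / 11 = -1.27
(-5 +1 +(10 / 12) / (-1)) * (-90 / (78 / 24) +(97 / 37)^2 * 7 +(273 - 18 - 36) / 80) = -956068027 / 8542560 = -111.92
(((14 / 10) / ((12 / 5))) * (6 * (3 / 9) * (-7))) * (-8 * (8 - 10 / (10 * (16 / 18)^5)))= 9951655 / 24576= 404.93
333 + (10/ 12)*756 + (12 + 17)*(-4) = 847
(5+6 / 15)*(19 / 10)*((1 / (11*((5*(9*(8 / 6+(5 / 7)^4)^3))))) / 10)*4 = 21301741002339 / 10398839379768125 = 0.00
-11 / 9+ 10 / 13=-53 / 117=-0.45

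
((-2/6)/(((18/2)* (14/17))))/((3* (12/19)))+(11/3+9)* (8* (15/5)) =4136509/13608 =303.98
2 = 2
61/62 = 0.98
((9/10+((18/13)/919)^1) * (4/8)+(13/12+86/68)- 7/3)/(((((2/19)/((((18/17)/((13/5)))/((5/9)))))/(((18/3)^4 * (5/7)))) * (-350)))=-8.57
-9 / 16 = -0.56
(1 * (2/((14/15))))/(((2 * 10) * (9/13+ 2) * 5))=39/4900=0.01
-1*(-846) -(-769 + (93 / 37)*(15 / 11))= 655910 / 407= 1611.57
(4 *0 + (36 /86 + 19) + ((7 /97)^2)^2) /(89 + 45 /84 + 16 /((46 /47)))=47605802053432 /259579095110687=0.18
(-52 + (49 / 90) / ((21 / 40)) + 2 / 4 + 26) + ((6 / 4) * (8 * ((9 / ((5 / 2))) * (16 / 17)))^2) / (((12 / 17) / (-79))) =-2831274257 / 22950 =-123367.07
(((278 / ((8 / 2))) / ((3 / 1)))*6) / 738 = 139 / 738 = 0.19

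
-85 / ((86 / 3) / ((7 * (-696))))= 621180 / 43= 14446.05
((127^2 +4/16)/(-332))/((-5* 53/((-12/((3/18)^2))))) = -1741959/21995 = -79.20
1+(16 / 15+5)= 7.07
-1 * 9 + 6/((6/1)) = -8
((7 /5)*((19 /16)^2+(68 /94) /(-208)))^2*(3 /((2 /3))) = 21349639401489 /1223298252800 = 17.45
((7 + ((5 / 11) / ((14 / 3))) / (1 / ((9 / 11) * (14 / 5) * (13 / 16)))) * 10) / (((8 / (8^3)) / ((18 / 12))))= 834180 / 121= 6894.05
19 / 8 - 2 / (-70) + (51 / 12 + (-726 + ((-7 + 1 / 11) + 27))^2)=16882888423 / 33880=498314.30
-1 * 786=-786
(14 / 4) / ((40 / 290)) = 203 / 8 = 25.38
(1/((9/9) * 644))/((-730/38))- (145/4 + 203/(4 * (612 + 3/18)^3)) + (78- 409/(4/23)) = -2310.00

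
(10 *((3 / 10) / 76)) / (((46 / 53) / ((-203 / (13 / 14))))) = -225939 / 22724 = -9.94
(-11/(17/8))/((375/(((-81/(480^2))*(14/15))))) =77/17000000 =0.00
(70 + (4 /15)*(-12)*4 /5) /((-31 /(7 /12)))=-1967 /1550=-1.27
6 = 6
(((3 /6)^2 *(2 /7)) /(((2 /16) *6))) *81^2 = 4374 /7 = 624.86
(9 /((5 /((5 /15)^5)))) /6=1 /810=0.00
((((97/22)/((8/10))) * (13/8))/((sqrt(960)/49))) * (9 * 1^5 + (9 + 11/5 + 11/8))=53323907 * sqrt(15)/675840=305.58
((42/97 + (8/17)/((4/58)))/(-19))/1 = -11966/31331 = -0.38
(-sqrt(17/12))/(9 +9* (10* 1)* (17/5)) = -sqrt(51)/1890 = -0.00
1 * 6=6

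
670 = 670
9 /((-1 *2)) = -9 /2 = -4.50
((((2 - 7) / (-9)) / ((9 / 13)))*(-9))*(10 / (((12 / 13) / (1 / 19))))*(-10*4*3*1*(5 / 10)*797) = 33673250 / 171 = 196919.59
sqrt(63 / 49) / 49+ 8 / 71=3 * sqrt(7) / 343+ 8 / 71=0.14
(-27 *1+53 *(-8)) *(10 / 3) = -4510 / 3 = -1503.33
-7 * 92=-644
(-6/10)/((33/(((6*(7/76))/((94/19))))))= -21/10340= -0.00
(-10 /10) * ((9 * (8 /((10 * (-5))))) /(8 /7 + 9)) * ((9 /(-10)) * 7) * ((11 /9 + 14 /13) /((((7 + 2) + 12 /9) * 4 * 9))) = -39543 /7153250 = -0.01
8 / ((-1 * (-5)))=8 / 5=1.60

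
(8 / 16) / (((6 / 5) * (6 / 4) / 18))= 5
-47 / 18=-2.61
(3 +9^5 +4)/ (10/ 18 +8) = 531504/ 77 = 6902.65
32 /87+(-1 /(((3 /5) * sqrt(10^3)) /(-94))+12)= 47 * sqrt(10) /30+1076 /87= 17.32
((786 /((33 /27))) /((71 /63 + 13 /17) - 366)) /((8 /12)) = -11364381 /4289560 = -2.65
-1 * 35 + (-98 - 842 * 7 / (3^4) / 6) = -35266 / 243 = -145.13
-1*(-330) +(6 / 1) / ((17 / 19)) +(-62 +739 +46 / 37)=638403 / 629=1014.95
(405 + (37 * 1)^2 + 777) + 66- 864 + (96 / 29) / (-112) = 355853 / 203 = 1752.97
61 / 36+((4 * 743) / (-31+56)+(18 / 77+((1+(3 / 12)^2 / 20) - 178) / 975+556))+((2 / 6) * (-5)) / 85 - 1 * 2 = 826544769767 / 1225224000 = 674.61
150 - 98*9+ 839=107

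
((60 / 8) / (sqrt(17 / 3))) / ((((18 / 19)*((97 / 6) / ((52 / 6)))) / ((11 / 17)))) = 13585*sqrt(51) / 84099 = 1.15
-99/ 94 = -1.05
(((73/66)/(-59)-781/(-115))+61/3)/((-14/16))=-48553156/1567335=-30.98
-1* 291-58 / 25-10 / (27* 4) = -396107 / 1350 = -293.41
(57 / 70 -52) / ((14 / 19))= -68077 / 980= -69.47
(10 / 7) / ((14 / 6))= 30 / 49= 0.61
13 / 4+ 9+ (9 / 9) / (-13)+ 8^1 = 20.17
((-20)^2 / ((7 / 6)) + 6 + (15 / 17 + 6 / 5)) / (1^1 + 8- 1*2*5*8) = -208809 / 42245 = -4.94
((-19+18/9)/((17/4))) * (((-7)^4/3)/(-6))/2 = 2401/9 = 266.78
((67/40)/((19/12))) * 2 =201/95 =2.12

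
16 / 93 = 0.17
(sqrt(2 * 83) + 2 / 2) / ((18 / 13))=13 / 18 + 13 * sqrt(166) / 18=10.03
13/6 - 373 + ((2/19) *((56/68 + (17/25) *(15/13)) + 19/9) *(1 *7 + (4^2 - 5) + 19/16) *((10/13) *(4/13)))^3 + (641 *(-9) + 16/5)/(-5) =10263425884045851510168737/13025526008889426241950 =787.95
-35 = -35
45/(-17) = -45/17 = -2.65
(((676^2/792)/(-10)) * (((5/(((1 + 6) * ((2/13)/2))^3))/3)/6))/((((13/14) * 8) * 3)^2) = -371293/1796256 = -0.21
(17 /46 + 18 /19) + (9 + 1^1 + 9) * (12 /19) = 11639 /874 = 13.32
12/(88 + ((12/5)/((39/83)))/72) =14040/103043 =0.14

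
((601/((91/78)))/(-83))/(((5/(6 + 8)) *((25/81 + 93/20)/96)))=-224322048/666739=-336.45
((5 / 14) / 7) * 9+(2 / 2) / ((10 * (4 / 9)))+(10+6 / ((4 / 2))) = 26821 / 1960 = 13.68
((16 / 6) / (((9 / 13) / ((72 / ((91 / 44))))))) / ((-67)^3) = -2816 / 6316023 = -0.00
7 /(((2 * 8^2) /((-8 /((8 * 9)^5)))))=-7 /30958682112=-0.00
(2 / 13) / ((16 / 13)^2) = 13 / 128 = 0.10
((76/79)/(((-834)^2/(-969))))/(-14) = 6137/64107078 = 0.00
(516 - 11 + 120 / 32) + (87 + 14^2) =3167 / 4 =791.75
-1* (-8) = 8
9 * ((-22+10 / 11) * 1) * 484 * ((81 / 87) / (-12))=7128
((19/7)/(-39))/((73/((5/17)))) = -95/338793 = -0.00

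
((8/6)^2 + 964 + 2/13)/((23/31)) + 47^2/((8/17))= 129082595/21528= 5996.03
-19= -19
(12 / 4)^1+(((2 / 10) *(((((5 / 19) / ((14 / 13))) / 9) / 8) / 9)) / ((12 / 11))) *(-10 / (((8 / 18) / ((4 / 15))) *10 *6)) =62052337 / 20684160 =3.00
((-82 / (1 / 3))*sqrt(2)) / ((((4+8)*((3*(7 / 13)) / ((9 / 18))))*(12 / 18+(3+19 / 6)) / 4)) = -26*sqrt(2) / 7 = -5.25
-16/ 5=-3.20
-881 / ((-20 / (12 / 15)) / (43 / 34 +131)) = 3961857 / 850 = 4661.01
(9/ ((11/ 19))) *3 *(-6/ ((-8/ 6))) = 4617/ 22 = 209.86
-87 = -87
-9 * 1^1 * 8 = -72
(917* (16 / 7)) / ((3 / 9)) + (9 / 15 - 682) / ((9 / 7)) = 259111 / 45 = 5758.02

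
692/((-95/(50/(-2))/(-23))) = -79580/19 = -4188.42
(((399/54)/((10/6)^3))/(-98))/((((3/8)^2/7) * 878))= -152/164625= -0.00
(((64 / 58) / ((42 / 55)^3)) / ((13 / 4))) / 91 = 2662000 / 317717127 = 0.01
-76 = -76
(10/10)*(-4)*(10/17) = -40/17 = -2.35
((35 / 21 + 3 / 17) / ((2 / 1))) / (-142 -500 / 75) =-47 / 7582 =-0.01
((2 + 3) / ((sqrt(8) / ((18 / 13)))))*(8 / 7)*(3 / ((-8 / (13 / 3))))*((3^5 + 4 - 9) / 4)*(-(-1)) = -765*sqrt(2) / 4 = -270.47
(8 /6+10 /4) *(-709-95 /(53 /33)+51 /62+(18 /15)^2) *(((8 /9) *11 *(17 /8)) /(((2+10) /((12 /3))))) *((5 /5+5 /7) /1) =-38658450347 /1109025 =-34858.05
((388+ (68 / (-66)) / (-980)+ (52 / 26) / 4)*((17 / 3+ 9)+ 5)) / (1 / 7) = 185320829 / 3465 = 53483.64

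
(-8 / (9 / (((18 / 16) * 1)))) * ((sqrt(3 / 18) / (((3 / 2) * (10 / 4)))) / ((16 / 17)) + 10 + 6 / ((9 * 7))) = -212 / 21 - 17 * sqrt(6) / 360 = -10.21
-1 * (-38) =38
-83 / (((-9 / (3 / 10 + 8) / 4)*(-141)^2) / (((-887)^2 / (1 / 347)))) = 3761515838854 / 894645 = 4204478.69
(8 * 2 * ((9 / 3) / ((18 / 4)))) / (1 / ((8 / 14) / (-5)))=-1.22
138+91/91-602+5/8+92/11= -39953/88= -454.01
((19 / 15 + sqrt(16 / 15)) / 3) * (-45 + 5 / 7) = -1178 / 63 -248 * sqrt(15) / 63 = -33.94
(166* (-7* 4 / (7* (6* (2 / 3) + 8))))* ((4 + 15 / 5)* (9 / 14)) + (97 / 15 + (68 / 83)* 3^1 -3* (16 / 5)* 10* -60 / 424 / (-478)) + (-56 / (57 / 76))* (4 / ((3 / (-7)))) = 21611065466 / 47311245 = 456.78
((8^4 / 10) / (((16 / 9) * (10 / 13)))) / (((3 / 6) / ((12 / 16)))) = 11232 / 25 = 449.28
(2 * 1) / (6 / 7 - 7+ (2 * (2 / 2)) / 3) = -42 / 115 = -0.37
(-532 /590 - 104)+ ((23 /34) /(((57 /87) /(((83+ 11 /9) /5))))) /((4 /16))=-30300874 /857565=-35.33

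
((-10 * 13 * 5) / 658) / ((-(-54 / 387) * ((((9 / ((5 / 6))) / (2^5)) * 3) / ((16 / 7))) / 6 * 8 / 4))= -8944000 / 186543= -47.95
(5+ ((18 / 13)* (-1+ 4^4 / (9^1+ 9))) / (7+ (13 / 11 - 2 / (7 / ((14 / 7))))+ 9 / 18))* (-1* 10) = -1178370 / 16237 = -72.57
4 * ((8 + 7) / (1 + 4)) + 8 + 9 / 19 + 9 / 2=949 / 38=24.97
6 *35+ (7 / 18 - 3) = 3733 / 18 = 207.39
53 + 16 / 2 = 61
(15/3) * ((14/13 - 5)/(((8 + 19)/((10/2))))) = -425/117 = -3.63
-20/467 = -0.04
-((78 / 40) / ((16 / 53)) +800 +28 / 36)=-807.24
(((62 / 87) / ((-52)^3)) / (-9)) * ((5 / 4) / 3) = 155 / 660576384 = 0.00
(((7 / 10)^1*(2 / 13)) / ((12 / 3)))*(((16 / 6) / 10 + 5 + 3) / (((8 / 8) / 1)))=217 / 975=0.22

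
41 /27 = 1.52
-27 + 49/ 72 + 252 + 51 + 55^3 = 11998921/ 72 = 166651.68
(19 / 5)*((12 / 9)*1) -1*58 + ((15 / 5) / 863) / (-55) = -7537451 / 142395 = -52.93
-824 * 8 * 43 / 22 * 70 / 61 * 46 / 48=-28522760 / 2013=-14169.28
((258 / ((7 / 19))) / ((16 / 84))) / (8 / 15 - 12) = -2565 / 8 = -320.62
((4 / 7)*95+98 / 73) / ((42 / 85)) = 112.58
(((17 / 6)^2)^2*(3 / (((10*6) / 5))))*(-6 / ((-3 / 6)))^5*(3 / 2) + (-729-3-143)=6012637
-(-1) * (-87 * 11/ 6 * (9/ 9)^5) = -319/ 2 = -159.50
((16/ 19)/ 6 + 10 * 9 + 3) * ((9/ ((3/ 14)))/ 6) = 37163/ 57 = 651.98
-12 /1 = -12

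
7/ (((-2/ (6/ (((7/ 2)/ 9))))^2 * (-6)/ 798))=-55404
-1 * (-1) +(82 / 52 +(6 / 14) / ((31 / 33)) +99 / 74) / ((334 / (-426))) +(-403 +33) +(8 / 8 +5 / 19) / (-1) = -124050745656 / 331188221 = -374.56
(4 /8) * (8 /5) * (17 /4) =17 /5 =3.40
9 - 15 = -6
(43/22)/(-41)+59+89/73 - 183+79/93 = -746960311/6123678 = -121.98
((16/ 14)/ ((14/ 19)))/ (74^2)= 19/ 67081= 0.00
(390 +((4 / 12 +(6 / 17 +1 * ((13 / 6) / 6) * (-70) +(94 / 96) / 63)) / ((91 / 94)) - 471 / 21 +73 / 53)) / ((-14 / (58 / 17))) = -1235156222201 / 14752476648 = -83.73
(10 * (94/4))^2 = 55225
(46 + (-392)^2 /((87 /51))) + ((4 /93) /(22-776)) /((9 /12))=9479606986 /105183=90124.90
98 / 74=49 / 37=1.32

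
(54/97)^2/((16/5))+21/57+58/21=48461719/15016764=3.23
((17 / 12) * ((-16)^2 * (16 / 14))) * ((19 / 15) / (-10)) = -82688 / 1575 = -52.50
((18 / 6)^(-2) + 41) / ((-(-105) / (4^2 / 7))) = 0.89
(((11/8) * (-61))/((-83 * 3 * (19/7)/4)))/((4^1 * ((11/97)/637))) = 697.10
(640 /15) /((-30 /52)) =-3328 /45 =-73.96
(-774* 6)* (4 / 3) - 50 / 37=-229154 / 37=-6193.35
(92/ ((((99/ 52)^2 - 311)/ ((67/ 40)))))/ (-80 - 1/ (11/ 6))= 11458876/ 1840981745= 0.01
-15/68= -0.22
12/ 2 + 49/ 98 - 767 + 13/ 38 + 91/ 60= -864851/ 1140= -758.64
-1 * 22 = -22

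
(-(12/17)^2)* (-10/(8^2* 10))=9/1156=0.01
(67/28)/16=67/448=0.15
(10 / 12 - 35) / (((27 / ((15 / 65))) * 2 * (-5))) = 41 / 1404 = 0.03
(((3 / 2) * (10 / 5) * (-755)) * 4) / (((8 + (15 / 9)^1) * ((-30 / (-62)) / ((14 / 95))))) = -786408 / 2755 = -285.45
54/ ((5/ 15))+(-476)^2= 226738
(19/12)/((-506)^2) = 19/3072432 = 0.00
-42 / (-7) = 6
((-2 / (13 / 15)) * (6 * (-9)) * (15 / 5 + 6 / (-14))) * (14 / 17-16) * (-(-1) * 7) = -7523280 / 221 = -34041.99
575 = 575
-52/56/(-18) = 13/252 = 0.05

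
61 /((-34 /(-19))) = 34.09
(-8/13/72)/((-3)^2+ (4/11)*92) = -11/54639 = -0.00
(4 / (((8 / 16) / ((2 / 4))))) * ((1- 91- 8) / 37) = -392 / 37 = -10.59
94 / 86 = 47 / 43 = 1.09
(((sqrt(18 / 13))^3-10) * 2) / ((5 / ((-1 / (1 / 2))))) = 8-216 * sqrt(26) / 845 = 6.70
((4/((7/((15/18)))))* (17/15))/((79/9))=34/553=0.06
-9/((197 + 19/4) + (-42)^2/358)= -2148/49327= -0.04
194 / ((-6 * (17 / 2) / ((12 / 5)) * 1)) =-776 / 85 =-9.13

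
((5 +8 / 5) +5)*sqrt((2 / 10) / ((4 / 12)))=58*sqrt(15) / 25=8.99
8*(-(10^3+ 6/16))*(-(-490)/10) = -392147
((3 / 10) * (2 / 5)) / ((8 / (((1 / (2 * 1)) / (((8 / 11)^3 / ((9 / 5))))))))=35937 / 1024000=0.04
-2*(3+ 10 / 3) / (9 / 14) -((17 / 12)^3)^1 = -22.55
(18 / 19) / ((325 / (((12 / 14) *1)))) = 108 / 43225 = 0.00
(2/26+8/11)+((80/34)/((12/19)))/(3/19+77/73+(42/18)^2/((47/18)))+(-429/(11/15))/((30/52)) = -158676698513/156784914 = -1012.07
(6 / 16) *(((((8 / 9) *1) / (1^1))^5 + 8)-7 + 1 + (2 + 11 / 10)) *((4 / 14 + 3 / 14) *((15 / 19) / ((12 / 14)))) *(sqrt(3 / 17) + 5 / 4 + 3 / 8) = 23374253 *sqrt(51) / 406886976 + 303865289 / 191476224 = 2.00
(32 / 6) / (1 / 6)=32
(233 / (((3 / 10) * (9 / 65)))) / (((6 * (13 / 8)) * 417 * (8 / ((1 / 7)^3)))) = 5825 / 11585511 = 0.00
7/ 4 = 1.75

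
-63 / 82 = -0.77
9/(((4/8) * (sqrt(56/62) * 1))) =9 * sqrt(217)/7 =18.94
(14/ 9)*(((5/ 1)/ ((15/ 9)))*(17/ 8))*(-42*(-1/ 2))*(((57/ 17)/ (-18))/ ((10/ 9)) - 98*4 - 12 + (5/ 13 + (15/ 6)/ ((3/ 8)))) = -258022387/ 3120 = -82699.48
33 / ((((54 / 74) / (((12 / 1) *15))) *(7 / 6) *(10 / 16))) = 78144 / 7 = 11163.43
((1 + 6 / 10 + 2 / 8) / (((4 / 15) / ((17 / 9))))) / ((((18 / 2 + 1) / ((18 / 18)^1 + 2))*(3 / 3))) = 629 / 160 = 3.93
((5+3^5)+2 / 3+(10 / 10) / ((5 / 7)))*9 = 11253 / 5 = 2250.60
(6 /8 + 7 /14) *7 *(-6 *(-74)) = 3885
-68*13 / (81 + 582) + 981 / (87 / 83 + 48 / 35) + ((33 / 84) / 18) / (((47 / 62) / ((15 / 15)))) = 3738276149 / 9250164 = 404.13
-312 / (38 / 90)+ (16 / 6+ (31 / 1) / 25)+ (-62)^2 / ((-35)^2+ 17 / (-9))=-2870210791 / 3921600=-731.90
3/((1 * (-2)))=-3/2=-1.50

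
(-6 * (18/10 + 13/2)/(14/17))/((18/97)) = -136867/420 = -325.87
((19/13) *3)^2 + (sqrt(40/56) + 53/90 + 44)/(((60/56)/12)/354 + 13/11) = 57.66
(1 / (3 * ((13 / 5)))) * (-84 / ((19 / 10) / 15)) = -21000 / 247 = -85.02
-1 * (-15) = 15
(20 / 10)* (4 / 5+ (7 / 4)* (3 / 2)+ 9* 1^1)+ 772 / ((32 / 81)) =79159 / 40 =1978.98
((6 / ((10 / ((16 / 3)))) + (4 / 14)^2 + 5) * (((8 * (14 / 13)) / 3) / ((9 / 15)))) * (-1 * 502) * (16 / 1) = -318377.10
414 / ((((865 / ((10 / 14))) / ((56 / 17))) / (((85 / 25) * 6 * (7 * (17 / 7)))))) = 337824 / 865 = 390.55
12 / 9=1.33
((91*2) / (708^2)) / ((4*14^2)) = 13 / 28070784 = 0.00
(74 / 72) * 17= 629 / 36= 17.47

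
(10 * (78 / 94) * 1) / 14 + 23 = 7762 / 329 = 23.59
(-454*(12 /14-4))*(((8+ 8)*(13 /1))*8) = 16620032 /7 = 2374290.29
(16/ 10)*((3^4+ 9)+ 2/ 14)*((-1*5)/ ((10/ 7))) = -2524/ 5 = -504.80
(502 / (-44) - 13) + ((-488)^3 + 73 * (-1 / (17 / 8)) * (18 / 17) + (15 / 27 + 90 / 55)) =-6650016425071 / 57222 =-116214330.59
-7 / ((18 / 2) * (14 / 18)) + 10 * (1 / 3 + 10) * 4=1237 / 3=412.33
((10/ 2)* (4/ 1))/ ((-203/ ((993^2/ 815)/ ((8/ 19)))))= -18734931/ 66178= -283.10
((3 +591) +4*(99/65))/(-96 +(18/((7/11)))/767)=-2684913/429355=-6.25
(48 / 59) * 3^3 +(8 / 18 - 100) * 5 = -252656 / 531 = -475.81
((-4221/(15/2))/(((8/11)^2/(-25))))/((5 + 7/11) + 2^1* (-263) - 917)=-9363585/505952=-18.51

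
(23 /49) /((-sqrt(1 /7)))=-23 * sqrt(7) /49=-1.24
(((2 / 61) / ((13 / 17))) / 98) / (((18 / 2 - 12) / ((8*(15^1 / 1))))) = -680 / 38857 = -0.02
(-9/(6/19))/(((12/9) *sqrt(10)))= -171 *sqrt(10)/80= -6.76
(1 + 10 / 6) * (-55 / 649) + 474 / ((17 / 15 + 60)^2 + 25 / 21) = -51692285 / 521096673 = -0.10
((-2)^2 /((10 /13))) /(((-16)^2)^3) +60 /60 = 41943053 /41943040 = 1.00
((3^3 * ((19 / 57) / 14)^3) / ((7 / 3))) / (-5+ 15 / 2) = 3 / 48020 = 0.00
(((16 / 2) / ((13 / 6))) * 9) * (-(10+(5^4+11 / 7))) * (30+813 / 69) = -1849917312 / 2093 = -883859.20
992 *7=6944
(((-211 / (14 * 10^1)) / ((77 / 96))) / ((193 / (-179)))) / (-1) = -906456 / 520135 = -1.74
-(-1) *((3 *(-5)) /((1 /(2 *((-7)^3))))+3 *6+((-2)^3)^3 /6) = 10222.67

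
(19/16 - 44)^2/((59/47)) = 22053575/15104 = 1460.11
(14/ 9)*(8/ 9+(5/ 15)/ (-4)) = 1.25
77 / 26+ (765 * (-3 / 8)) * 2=-29681 / 52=-570.79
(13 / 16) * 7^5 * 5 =1092455 / 16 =68278.44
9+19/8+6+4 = 171/8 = 21.38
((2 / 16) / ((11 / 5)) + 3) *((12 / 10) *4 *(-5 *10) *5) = -40350 / 11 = -3668.18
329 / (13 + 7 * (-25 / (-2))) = 3.27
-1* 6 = -6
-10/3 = -3.33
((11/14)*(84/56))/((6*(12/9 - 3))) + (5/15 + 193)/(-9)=-163291/7560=-21.60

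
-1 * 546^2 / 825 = -99372 / 275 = -361.35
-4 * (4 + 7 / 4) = -23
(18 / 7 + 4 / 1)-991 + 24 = -6723 / 7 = -960.43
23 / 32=0.72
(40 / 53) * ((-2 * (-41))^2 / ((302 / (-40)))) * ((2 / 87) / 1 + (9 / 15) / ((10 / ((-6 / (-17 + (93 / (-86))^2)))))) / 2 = -1252839133312 / 81520326663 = -15.37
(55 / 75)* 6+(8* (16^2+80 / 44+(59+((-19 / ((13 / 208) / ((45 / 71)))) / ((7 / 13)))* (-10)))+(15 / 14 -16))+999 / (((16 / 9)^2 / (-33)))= 144988051839 / 6997760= 20719.21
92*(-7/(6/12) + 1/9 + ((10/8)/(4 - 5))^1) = -12535/9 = -1392.78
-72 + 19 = -53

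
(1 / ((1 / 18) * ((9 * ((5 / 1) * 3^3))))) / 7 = 2 / 945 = 0.00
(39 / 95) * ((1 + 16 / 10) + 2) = 897 / 475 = 1.89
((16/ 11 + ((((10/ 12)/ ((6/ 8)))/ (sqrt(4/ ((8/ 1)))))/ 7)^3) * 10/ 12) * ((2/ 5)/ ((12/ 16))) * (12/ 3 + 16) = 160000 * sqrt(2)/ 2250423 + 1280/ 99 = 13.03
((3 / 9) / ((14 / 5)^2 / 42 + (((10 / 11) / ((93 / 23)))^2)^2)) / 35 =1825371579735 / 36267004712806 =0.05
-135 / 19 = -7.11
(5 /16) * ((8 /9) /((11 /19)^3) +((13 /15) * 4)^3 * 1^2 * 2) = 49359437 /1796850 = 27.47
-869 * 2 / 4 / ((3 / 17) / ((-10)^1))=73865 / 3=24621.67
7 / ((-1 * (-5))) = 7 / 5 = 1.40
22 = 22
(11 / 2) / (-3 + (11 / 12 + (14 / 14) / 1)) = -66 / 13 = -5.08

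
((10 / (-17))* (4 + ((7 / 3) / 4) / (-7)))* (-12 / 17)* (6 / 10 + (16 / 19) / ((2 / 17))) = 69278 / 5491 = 12.62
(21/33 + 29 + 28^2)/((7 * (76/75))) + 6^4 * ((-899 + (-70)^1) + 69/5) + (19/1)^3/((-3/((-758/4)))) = -17656164199/21945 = -804564.33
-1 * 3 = -3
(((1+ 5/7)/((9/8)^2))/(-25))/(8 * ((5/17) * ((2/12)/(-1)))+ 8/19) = -1.88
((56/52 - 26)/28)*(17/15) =-459/455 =-1.01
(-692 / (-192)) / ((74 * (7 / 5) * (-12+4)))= -865 / 198912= -0.00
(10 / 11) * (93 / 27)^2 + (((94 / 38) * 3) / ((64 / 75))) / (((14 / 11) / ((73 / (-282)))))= 273540805 / 30336768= 9.02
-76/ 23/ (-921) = 76/ 21183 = 0.00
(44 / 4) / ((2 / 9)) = 99 / 2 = 49.50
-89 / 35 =-2.54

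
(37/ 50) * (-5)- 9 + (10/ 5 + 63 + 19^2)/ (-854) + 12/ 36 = -12.87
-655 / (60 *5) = -131 / 60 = -2.18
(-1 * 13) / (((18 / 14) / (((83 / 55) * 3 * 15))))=-7553 / 11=-686.64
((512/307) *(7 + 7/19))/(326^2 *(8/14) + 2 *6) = 125440/620030401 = 0.00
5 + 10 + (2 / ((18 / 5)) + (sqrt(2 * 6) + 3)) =2 * sqrt(3) + 167 / 9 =22.02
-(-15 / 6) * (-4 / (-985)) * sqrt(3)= 2 * sqrt(3) / 197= 0.02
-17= -17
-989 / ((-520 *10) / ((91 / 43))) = 161 / 400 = 0.40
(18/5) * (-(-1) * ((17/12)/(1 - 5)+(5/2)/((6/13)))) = 729/40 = 18.22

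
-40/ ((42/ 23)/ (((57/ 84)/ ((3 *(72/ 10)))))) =-10925/ 15876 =-0.69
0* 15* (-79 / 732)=0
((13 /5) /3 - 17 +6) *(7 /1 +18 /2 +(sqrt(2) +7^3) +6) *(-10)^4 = -110960000 /3 - 304000 *sqrt(2) /3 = -37129973.64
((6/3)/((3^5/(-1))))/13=-2/3159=-0.00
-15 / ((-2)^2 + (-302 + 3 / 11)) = 0.05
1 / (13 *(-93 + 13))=-1 / 1040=-0.00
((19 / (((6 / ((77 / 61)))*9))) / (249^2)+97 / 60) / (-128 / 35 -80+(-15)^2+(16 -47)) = 23112277181 / 1577482514856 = 0.01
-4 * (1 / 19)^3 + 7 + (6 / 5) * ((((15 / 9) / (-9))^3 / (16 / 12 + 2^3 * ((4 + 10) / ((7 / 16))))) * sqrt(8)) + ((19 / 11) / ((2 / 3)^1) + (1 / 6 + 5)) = 3340201 / 226347 -25 * sqrt(2) / 422091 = 14.76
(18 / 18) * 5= 5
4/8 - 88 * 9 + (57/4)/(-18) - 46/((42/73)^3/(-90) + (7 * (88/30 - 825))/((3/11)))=-7023486978092285/8864798911752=-792.29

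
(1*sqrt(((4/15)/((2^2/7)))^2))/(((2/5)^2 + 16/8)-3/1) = -5/9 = -0.56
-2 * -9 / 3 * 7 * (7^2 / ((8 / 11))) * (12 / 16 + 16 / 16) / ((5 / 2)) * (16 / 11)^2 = 230496 / 55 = 4190.84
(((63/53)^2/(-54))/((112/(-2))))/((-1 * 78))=-7/1168544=-0.00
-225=-225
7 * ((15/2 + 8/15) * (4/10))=22.49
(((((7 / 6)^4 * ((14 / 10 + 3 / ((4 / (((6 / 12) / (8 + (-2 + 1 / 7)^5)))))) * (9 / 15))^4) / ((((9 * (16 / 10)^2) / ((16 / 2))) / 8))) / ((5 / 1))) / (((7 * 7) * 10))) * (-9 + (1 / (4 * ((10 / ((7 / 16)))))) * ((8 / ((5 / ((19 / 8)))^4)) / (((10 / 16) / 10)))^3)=-0.01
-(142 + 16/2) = -150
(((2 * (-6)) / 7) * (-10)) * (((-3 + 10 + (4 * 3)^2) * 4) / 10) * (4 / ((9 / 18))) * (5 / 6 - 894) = -51789376 / 7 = -7398482.29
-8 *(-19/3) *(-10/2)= -760/3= -253.33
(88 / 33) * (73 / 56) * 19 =66.05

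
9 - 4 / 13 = 113 / 13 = 8.69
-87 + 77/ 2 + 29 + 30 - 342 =-663/ 2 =-331.50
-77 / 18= -4.28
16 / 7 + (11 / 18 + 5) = 995 / 126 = 7.90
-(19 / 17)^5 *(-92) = 227801108 / 1419857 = 160.44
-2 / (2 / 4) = -4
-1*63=-63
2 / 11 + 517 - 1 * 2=5667 / 11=515.18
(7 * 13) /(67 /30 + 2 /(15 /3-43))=51870 /1243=41.73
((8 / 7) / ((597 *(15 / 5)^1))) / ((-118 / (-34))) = 136 / 739683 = 0.00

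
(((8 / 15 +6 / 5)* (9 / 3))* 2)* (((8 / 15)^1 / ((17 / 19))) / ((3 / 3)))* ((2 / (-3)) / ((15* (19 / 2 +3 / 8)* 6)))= -63232 / 13597875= -0.00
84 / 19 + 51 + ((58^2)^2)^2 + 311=2433198552649266 / 19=128063081718382.42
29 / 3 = 9.67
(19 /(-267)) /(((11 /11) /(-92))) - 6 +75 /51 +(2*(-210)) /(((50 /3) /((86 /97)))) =-44743459 /2201415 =-20.32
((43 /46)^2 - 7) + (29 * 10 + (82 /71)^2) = 285.21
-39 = -39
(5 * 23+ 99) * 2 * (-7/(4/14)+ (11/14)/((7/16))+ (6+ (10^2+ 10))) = 1956602/49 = 39930.65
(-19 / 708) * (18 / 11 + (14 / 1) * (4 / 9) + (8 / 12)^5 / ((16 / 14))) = -202483 / 946242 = -0.21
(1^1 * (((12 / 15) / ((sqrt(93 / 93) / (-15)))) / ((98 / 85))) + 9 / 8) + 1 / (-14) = -3667 / 392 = -9.35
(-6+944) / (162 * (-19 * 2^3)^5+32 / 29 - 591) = -27202 / 381180742943443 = -0.00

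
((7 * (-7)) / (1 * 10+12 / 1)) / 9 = -0.25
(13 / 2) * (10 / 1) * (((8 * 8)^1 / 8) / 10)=52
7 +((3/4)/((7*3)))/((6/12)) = 7.07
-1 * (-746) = 746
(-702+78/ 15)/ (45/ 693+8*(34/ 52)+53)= -1743742/ 145885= -11.95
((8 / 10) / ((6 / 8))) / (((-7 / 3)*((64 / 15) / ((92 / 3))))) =-23 / 7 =-3.29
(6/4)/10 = 3/20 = 0.15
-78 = -78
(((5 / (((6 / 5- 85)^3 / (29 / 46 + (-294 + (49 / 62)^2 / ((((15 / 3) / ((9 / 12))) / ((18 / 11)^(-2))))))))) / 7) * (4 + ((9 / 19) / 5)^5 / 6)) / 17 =203979936774424054283 / 2434854868472925736790400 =0.00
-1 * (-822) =822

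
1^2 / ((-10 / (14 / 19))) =-7 / 95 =-0.07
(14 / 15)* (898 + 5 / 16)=33537 / 40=838.42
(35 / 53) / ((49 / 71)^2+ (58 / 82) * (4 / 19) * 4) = 137442865 / 223098359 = 0.62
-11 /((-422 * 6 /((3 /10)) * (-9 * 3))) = -11 /227880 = -0.00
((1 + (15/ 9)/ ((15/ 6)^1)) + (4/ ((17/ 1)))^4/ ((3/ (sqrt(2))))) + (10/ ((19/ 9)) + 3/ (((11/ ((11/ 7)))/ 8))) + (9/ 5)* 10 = 256* sqrt(2)/ 250563 + 11105/ 399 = 27.83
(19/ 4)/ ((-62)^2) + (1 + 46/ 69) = 1.67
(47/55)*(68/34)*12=1128/55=20.51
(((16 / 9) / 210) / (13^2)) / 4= 2 / 159705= 0.00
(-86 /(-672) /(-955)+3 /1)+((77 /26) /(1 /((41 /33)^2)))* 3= 255650177 /15295280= 16.71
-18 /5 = -3.60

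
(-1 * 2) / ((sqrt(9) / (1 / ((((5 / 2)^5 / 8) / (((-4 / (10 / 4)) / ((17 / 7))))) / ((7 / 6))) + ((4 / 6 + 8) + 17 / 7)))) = -41026262 / 5578125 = -7.35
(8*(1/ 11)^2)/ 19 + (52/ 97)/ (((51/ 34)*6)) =126532/ 2007027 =0.06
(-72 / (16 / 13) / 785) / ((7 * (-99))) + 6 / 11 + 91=11066943 / 120890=91.55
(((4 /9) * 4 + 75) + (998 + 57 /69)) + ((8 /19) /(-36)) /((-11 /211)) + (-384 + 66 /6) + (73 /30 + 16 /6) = 306270983 /432630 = 707.93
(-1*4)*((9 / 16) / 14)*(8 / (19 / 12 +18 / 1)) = -0.07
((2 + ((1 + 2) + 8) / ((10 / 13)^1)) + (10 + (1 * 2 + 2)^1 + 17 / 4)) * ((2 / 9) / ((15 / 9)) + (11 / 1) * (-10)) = -284692 / 75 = -3795.89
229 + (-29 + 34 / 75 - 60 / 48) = 59761 / 300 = 199.20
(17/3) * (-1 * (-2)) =34/3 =11.33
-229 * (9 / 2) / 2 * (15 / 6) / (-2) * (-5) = -51525 / 16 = -3220.31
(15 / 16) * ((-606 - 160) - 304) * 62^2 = -7712025 / 2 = -3856012.50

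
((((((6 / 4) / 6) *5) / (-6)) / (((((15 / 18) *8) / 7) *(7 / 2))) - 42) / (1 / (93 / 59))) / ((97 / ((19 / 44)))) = -1189191 / 4028992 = -0.30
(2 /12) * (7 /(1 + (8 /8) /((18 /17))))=3 /5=0.60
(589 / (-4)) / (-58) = 589 / 232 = 2.54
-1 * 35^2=-1225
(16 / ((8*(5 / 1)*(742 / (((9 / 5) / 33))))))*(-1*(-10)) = 6 / 20405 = 0.00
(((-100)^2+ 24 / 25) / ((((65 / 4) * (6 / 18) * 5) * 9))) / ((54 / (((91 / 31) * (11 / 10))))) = 19251848 / 7846875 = 2.45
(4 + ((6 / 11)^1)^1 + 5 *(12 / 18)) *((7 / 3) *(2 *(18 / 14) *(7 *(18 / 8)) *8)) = 65520 / 11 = 5956.36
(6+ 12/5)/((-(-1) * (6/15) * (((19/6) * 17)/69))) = 8694/323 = 26.92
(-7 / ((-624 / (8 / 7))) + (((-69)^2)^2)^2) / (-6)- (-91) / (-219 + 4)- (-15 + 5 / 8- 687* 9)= -17232797477089545001 / 201240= -85633062398576.55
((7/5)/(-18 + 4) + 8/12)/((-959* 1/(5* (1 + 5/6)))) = -187/34524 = -0.01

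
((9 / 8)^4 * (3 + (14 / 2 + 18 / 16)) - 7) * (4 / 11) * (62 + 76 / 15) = 178340159 / 675840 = 263.88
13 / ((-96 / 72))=-39 / 4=-9.75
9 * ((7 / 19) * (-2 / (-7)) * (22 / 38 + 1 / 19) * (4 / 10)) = 432 / 1805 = 0.24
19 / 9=2.11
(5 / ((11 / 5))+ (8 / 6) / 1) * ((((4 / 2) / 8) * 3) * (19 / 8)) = 2261 / 352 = 6.42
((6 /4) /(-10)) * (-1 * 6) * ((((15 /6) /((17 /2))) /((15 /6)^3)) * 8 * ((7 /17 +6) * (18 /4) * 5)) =141264 /7225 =19.55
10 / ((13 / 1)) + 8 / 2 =62 / 13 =4.77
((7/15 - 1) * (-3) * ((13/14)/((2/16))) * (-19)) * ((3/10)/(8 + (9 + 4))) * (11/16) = -2717/1225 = -2.22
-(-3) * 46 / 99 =46 / 33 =1.39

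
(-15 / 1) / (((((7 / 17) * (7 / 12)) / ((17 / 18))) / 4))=-11560 / 49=-235.92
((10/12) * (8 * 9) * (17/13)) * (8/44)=2040/143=14.27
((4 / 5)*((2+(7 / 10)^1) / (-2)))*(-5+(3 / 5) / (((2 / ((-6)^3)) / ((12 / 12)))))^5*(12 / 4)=419384285916669 / 78125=5368118859.73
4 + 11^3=1335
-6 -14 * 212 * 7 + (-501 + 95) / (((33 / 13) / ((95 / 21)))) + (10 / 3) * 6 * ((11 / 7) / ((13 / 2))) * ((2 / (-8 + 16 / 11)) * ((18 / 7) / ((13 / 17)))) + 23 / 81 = -158710379039 / 7378371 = -21510.22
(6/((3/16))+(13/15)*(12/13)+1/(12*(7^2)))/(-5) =-96437/14700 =-6.56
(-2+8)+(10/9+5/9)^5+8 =6527/243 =26.86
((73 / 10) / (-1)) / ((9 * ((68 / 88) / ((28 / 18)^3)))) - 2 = -3318802 / 557685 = -5.95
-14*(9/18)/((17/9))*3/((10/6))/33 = -189/935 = -0.20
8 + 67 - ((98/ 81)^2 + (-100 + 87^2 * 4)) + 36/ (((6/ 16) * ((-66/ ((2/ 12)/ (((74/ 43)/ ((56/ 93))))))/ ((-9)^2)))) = -2492454837473/ 82780137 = -30109.33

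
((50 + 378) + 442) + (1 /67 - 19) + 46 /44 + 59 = 1342903 /1474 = 911.06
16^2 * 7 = 1792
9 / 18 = 1 / 2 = 0.50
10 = 10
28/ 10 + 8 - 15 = -21/ 5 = -4.20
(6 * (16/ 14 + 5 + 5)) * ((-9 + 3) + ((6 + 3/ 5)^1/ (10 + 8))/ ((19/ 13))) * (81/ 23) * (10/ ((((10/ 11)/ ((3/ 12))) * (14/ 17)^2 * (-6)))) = 914.81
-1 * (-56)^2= -3136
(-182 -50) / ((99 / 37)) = -8584 / 99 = -86.71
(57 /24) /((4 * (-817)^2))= 1 /1124192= 0.00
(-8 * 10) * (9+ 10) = -1520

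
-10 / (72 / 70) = -175 / 18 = -9.72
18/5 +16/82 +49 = 10823/205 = 52.80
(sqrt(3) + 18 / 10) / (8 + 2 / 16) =8 * sqrt(3) / 65 + 72 / 325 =0.43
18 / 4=9 / 2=4.50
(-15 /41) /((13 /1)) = -15 /533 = -0.03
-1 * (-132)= 132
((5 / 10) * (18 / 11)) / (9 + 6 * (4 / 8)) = 3 / 44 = 0.07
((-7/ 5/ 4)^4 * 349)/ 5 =837949/ 800000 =1.05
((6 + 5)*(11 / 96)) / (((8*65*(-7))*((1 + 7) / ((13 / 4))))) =-121 / 860160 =-0.00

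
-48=-48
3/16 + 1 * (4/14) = 53/112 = 0.47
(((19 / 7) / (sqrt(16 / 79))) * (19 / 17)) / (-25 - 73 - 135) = -361 * sqrt(79) / 110908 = -0.03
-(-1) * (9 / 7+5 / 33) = 332 / 231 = 1.44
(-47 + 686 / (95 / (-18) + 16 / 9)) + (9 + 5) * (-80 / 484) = -29683 / 121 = -245.31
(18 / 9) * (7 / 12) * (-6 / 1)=-7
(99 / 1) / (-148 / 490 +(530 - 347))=24255 / 44761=0.54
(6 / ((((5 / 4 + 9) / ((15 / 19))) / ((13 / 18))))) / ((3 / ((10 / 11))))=2600 / 25707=0.10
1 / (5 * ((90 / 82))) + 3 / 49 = 2684 / 11025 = 0.24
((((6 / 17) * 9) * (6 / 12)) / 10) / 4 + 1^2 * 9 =6147 / 680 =9.04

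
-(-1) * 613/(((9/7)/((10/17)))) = 42910/153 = 280.46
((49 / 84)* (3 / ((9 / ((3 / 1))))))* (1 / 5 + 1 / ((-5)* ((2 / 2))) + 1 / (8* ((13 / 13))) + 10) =189 / 32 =5.91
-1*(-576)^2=-331776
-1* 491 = -491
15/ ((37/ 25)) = 375/ 37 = 10.14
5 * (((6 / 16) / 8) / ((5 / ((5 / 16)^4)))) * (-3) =-5625 / 4194304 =-0.00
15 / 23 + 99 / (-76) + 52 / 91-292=-3573879 / 12236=-292.08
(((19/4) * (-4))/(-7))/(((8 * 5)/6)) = 57/140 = 0.41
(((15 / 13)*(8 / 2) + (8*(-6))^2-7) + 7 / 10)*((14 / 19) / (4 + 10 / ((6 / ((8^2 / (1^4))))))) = 6285321 / 410020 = 15.33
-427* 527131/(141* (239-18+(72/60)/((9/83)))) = -1125424685/163607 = -6878.83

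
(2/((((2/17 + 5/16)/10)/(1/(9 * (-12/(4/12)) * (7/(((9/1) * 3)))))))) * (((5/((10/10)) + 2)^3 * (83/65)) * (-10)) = 2424.33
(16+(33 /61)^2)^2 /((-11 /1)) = -3675390625 /152304251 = -24.13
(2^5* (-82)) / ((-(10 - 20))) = -262.40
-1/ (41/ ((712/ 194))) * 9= -3204/ 3977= -0.81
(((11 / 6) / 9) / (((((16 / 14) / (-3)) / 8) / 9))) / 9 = -4.28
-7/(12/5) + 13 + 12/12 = 133/12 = 11.08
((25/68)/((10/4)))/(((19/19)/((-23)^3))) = -60835/34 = -1789.26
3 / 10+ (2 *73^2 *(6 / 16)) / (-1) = -79929 / 20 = -3996.45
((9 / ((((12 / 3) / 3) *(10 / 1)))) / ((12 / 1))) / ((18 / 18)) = 9 / 160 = 0.06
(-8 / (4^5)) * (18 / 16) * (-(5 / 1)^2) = 225 / 1024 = 0.22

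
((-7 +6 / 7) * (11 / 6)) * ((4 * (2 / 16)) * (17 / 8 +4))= -3311 / 96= -34.49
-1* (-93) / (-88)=-93 / 88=-1.06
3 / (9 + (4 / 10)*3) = 5 / 17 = 0.29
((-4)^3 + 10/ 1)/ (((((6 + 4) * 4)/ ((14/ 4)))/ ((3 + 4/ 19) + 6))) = -6615/ 152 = -43.52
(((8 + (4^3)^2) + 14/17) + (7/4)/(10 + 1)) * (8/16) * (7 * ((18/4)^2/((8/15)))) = 26114832135/47872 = 545513.71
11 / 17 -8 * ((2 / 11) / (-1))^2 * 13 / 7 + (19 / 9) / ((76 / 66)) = 171859 / 86394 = 1.99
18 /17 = 1.06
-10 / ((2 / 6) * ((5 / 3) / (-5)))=90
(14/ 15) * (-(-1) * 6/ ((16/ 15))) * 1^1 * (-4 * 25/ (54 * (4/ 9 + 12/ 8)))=-5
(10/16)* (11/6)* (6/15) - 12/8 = -25/24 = -1.04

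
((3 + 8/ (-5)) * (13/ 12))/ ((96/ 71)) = 6461/ 5760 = 1.12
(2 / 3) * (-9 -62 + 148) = 154 / 3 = 51.33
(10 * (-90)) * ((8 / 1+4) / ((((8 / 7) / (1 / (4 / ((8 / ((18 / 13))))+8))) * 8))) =-61425 / 452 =-135.90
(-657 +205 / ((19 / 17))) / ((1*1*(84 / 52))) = -293.17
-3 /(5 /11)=-33 /5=-6.60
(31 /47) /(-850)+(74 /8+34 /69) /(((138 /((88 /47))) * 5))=4880839 /190201950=0.03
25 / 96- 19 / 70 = -37 / 3360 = -0.01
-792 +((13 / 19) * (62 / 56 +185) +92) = -304657 / 532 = -572.66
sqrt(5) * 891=891 * sqrt(5)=1992.34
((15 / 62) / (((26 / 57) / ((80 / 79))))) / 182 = 8550 / 2897167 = 0.00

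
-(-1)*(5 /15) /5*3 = 1 /5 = 0.20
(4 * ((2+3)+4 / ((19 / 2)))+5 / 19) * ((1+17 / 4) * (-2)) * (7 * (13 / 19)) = -796887 / 722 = -1103.72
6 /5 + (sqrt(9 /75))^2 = 33 /25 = 1.32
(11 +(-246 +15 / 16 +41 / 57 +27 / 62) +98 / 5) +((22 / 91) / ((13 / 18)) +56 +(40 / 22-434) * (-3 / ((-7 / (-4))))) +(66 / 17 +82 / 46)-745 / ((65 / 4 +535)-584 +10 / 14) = 62968447113529 / 102750201840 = 612.83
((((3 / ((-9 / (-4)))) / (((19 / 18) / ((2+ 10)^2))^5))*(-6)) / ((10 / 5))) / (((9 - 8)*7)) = -467988280328060928 / 17332693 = -27000321319.26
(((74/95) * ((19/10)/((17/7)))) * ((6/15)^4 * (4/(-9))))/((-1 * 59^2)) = 16576/8321765625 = 0.00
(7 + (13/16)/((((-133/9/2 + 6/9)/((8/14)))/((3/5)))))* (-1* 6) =-176817/4235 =-41.75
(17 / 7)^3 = 4913 / 343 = 14.32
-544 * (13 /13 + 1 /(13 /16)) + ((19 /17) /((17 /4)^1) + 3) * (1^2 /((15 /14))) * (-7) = -69590342 /56355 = -1234.86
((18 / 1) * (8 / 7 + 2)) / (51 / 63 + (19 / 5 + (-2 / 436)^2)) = 282292560 / 23001721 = 12.27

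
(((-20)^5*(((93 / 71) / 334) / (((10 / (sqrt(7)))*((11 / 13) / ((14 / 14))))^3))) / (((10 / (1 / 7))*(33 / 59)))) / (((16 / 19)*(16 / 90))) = -17178288075*sqrt(7) / 694393348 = -65.45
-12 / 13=-0.92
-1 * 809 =-809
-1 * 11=-11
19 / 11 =1.73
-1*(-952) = 952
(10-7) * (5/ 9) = 5/ 3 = 1.67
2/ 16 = 1/ 8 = 0.12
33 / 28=1.18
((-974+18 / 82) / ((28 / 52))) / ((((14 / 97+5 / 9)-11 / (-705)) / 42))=-319441721625 / 3009113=-106158.10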